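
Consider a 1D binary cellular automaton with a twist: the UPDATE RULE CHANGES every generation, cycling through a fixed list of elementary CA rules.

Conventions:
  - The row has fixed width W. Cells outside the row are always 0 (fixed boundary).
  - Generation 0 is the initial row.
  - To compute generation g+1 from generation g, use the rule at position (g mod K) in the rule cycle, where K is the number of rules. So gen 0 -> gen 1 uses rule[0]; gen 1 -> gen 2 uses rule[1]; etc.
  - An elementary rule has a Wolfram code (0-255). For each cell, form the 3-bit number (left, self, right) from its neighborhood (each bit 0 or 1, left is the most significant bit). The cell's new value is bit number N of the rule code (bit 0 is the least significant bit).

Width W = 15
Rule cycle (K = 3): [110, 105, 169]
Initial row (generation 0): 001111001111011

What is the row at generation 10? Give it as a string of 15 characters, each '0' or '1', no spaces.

Gen 0: 001111001111011
Gen 1 (rule 110): 011001011001111
Gen 2 (rule 105): 011000111001001
Gen 3 (rule 169): 010010110000000
Gen 4 (rule 110): 110111110000000
Gen 5 (rule 105): 111100010111111
Gen 6 (rule 169): 111001001111110
Gen 7 (rule 110): 101011011000010
Gen 8 (rule 105): 010111111011000
Gen 9 (rule 169): 001111110110011
Gen 10 (rule 110): 011000011110111

Answer: 011000011110111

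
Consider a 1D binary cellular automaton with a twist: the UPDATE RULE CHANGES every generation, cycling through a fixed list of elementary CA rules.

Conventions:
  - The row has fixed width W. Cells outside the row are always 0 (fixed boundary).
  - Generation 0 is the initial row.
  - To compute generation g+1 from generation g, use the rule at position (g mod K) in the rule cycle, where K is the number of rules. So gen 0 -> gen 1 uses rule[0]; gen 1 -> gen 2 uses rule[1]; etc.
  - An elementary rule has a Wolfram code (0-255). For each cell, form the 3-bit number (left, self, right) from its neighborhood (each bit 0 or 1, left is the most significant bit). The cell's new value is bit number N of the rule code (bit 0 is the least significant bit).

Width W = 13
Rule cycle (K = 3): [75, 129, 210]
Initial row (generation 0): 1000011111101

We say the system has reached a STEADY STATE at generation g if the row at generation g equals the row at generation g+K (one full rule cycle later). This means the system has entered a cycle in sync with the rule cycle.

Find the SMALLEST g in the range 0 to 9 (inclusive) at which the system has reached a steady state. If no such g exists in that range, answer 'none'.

Answer: none

Derivation:
Gen 0: 1000011111101
Gen 1 (rule 75): 0011110000100
Gen 2 (rule 129): 1001100110001
Gen 3 (rule 210): 0110111011010
Gen 4 (rule 75): 1110101011000
Gen 5 (rule 129): 0100000000011
Gen 6 (rule 210): 1010000000101
Gen 7 (rule 75): 0000111111000
Gen 8 (rule 129): 1110011110011
Gen 9 (rule 210): 0111101111101
Gen 10 (rule 75): 1100101000100
Gen 11 (rule 129): 0000000010001
Gen 12 (rule 210): 0000000101010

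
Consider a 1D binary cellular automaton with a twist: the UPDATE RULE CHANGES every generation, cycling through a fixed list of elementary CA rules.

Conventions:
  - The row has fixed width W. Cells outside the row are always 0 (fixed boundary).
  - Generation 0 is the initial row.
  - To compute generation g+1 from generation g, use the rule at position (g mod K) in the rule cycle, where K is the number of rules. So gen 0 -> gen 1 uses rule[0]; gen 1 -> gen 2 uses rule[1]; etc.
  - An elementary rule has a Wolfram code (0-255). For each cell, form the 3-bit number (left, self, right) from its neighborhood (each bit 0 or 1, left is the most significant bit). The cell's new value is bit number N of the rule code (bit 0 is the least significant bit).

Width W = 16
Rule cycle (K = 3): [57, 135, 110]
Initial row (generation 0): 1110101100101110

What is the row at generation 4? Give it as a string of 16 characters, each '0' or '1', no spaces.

Gen 0: 1110101100101110
Gen 1 (rule 57): 1001011010011001
Gen 2 (rule 135): 1011000010100011
Gen 3 (rule 110): 1111000111100111
Gen 4 (rule 57): 1000110100010100

Answer: 1000110100010100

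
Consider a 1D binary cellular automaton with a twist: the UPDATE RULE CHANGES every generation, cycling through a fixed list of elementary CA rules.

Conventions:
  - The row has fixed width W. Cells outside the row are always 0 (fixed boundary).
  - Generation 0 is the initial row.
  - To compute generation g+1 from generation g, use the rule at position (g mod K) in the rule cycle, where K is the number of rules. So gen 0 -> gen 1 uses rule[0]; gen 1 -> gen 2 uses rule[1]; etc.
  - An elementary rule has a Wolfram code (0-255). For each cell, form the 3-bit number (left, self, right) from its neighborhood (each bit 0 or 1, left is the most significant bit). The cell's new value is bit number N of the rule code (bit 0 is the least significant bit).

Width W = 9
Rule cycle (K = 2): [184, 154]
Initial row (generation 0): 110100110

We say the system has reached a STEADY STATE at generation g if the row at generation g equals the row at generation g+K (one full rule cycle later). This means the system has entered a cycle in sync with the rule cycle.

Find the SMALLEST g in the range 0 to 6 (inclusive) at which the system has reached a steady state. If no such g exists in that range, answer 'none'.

Answer: 2

Derivation:
Gen 0: 110100110
Gen 1 (rule 184): 101010101
Gen 2 (rule 154): 000000000
Gen 3 (rule 184): 000000000
Gen 4 (rule 154): 000000000
Gen 5 (rule 184): 000000000
Gen 6 (rule 154): 000000000
Gen 7 (rule 184): 000000000
Gen 8 (rule 154): 000000000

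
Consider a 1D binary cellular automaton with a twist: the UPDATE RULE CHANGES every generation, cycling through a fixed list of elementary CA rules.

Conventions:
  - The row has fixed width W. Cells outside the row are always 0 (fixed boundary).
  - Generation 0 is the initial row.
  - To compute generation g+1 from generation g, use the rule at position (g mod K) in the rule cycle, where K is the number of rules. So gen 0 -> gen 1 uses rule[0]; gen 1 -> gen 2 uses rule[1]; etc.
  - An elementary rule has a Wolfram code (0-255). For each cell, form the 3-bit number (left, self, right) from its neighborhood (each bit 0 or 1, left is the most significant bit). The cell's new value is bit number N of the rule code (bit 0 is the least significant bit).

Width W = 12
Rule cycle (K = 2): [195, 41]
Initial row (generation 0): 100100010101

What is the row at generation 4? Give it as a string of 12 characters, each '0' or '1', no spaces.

Answer: 101000001100

Derivation:
Gen 0: 100100010101
Gen 1 (rule 195): 001001100000
Gen 2 (rule 41): 100001001111
Gen 3 (rule 195): 001110010111
Gen 4 (rule 41): 101000001100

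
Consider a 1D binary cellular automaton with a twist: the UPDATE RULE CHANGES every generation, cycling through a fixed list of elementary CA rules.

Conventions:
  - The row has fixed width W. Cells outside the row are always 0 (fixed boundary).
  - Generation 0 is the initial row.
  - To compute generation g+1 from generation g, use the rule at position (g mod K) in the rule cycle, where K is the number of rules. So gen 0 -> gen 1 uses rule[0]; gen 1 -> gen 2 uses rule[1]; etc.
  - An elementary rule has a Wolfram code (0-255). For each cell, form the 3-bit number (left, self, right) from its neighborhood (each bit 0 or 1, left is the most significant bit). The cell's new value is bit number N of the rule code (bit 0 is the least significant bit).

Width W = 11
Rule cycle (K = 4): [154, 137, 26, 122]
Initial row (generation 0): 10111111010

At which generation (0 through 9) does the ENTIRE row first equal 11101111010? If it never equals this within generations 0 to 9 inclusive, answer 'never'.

Answer: never

Derivation:
Gen 0: 10111111010
Gen 1 (rule 154): 00111110001
Gen 2 (rule 137): 10111100100
Gen 3 (rule 26): 00100011010
Gen 4 (rule 122): 01010111101
Gen 5 (rule 154): 10000111000
Gen 6 (rule 137): 00110110011
Gen 7 (rule 26): 01100101110
Gen 8 (rule 122): 11111011011
Gen 9 (rule 154): 11110010010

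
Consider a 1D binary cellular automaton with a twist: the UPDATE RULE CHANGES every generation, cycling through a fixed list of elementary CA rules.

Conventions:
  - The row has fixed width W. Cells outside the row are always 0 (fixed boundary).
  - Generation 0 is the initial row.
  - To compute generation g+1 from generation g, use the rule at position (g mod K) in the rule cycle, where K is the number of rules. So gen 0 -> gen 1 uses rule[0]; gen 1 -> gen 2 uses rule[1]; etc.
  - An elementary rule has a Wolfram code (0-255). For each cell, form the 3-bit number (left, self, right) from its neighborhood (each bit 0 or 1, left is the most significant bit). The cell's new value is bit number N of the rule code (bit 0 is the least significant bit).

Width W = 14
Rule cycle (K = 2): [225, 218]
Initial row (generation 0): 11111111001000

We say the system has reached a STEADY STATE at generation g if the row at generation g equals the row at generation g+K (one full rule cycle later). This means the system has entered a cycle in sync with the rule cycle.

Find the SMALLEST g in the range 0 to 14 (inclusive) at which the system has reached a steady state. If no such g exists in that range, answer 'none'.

Gen 0: 11111111001000
Gen 1 (rule 225): 01111111000011
Gen 2 (rule 218): 11111111100111
Gen 3 (rule 225): 01111111100011
Gen 4 (rule 218): 11111111110111
Gen 5 (rule 225): 01111111111011
Gen 6 (rule 218): 11111111111011
Gen 7 (rule 225): 01111111111101
Gen 8 (rule 218): 11111111111100
Gen 9 (rule 225): 01111111111101
Gen 10 (rule 218): 11111111111100
Gen 11 (rule 225): 01111111111101
Gen 12 (rule 218): 11111111111100
Gen 13 (rule 225): 01111111111101
Gen 14 (rule 218): 11111111111100
Gen 15 (rule 225): 01111111111101
Gen 16 (rule 218): 11111111111100

Answer: 7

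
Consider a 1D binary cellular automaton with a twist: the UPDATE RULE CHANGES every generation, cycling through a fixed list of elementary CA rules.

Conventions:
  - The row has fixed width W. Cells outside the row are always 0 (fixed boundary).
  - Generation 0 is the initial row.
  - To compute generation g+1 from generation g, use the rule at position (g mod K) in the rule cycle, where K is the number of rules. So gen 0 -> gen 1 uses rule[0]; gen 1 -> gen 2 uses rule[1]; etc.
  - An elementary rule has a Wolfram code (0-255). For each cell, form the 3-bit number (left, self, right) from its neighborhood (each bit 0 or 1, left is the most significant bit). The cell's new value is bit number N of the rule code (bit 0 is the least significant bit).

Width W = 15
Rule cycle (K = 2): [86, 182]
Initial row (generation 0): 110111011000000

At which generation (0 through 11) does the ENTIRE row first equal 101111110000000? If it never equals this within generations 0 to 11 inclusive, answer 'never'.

Answer: never

Derivation:
Gen 0: 110111011000000
Gen 1 (rule 86): 010001001100000
Gen 2 (rule 182): 111011110010000
Gen 3 (rule 86): 001000011111000
Gen 4 (rule 182): 011100101110100
Gen 5 (rule 86): 100111100010110
Gen 6 (rule 182): 111011010111001
Gen 7 (rule 86): 001001010001111
Gen 8 (rule 182): 011111111010110
Gen 9 (rule 86): 100000001010011
Gen 10 (rule 182): 110000011111100
Gen 11 (rule 86): 011000100000110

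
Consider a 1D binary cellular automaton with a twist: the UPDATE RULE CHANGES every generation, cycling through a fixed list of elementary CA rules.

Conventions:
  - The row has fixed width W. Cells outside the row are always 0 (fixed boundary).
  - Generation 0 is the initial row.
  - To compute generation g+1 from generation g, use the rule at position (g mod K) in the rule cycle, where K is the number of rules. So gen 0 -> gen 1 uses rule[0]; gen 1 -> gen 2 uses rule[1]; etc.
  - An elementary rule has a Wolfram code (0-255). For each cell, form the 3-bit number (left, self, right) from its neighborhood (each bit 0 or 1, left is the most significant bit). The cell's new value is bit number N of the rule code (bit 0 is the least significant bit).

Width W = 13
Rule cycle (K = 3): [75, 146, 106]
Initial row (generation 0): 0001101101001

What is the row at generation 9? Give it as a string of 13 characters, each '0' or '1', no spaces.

Gen 0: 0001101101001
Gen 1 (rule 75): 1111101100010
Gen 2 (rule 146): 0111000010101
Gen 3 (rule 106): 1101000101010
Gen 4 (rule 75): 1100011000000
Gen 5 (rule 146): 0010100100000
Gen 6 (rule 106): 0101001000000
Gen 7 (rule 75): 1000010011111
Gen 8 (rule 146): 0100101101110
Gen 9 (rule 106): 1001011111010

Answer: 1001011111010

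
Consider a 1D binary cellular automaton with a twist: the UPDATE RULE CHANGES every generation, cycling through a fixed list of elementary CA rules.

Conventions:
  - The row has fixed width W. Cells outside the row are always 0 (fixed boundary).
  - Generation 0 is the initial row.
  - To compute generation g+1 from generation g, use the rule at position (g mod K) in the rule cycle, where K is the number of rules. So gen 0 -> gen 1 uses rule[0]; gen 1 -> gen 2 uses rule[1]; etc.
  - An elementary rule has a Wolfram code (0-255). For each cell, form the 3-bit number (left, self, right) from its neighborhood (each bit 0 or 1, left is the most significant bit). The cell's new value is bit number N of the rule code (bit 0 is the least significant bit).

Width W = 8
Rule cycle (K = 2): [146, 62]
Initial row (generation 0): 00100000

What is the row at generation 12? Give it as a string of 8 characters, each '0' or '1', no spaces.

Answer: 11001110

Derivation:
Gen 0: 00100000
Gen 1 (rule 146): 01010000
Gen 2 (rule 62): 11111000
Gen 3 (rule 146): 01110100
Gen 4 (rule 62): 11001110
Gen 5 (rule 146): 00110101
Gen 6 (rule 62): 01101111
Gen 7 (rule 146): 10000110
Gen 8 (rule 62): 11001101
Gen 9 (rule 146): 00110000
Gen 10 (rule 62): 01101000
Gen 11 (rule 146): 10000100
Gen 12 (rule 62): 11001110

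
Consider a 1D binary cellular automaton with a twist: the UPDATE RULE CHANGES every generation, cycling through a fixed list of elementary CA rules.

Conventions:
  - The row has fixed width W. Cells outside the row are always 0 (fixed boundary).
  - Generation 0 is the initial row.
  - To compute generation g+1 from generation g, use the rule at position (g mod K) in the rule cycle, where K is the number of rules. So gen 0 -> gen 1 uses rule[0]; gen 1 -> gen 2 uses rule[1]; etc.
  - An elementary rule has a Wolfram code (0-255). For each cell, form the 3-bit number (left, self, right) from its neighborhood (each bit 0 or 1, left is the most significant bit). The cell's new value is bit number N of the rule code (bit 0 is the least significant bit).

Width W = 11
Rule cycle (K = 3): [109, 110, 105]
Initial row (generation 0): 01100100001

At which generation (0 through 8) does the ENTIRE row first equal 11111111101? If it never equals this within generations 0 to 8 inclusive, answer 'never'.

Answer: 8

Derivation:
Gen 0: 01100100001
Gen 1 (rule 109): 01100101101
Gen 2 (rule 110): 11101111111
Gen 3 (rule 105): 10111000001
Gen 4 (rule 109): 11101011101
Gen 5 (rule 110): 10111110111
Gen 6 (rule 105): 01100011101
Gen 7 (rule 109): 01101010111
Gen 8 (rule 110): 11111111101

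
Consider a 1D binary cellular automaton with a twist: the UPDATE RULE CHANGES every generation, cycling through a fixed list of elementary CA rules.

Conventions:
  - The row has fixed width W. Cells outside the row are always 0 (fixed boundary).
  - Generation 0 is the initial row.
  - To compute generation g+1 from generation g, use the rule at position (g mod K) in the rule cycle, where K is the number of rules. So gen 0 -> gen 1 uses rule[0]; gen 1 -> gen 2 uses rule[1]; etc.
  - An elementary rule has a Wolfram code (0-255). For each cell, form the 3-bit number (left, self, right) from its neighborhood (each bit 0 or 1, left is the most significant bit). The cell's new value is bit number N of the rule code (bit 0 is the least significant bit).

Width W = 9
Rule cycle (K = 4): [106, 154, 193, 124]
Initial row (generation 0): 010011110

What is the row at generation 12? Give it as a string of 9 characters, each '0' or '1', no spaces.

Answer: 011000110

Derivation:
Gen 0: 010011110
Gen 1 (rule 106): 100110010
Gen 2 (rule 154): 011101101
Gen 3 (rule 193): 001100100
Gen 4 (rule 124): 001110110
Gen 5 (rule 106): 011011110
Gen 6 (rule 154): 110011101
Gen 7 (rule 193): 010001100
Gen 8 (rule 124): 011001110
Gen 9 (rule 106): 111011010
Gen 10 (rule 154): 110010001
Gen 11 (rule 193): 010000100
Gen 12 (rule 124): 011000110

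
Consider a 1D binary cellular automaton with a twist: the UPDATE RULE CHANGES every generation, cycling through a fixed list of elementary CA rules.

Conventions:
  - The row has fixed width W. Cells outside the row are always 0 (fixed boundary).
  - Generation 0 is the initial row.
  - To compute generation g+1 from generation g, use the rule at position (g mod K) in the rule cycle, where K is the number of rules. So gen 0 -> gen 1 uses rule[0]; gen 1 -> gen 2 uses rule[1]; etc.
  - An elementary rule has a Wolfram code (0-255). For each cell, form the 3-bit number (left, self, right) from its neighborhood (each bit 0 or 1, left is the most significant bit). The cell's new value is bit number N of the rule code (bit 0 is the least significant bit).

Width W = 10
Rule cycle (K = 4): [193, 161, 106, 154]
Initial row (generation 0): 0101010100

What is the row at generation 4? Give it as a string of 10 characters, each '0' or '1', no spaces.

Answer: 0100001010

Derivation:
Gen 0: 0101010100
Gen 1 (rule 193): 0000000001
Gen 2 (rule 161): 1111111100
Gen 3 (rule 106): 1000000100
Gen 4 (rule 154): 0100001010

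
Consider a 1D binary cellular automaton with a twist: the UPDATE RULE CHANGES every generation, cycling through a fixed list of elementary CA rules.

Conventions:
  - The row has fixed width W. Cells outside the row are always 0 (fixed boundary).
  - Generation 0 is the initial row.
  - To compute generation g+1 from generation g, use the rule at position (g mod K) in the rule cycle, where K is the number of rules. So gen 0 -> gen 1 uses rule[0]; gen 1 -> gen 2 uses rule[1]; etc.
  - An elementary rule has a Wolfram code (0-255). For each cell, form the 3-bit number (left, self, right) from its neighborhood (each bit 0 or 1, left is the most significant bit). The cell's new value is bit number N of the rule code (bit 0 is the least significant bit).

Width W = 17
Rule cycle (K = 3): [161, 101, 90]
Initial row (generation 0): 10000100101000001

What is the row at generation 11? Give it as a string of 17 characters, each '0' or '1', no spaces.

Gen 0: 10000100101000001
Gen 1 (rule 161): 00110000010011100
Gen 2 (rule 101): 10010111010000101
Gen 3 (rule 90): 01100101001001000
Gen 4 (rule 161): 00000010000000011
Gen 5 (rule 101): 11111010111111001
Gen 6 (rule 90): 10001000100001110
Gen 7 (rule 161): 00100010001100100
Gen 8 (rule 101): 10101010100100101
Gen 9 (rule 90): 00000000011011000
Gen 10 (rule 161): 11111111000100011
Gen 11 (rule 101): 00000001010101001

Answer: 00000001010101001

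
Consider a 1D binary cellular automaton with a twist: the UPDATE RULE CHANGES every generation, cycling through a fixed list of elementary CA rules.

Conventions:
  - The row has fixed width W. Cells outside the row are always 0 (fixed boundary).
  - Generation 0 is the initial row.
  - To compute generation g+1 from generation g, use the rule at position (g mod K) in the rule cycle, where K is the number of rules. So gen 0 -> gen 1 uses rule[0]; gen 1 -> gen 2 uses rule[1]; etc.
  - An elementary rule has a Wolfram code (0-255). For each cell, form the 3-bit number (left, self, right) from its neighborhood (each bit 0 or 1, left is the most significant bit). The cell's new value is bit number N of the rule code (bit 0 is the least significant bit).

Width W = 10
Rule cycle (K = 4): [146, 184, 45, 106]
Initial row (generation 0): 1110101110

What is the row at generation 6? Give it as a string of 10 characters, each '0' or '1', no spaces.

Answer: 0100000001

Derivation:
Gen 0: 1110101110
Gen 1 (rule 146): 0100000101
Gen 2 (rule 184): 0010000010
Gen 3 (rule 45): 1010111010
Gen 4 (rule 106): 0101101100
Gen 5 (rule 146): 1000000010
Gen 6 (rule 184): 0100000001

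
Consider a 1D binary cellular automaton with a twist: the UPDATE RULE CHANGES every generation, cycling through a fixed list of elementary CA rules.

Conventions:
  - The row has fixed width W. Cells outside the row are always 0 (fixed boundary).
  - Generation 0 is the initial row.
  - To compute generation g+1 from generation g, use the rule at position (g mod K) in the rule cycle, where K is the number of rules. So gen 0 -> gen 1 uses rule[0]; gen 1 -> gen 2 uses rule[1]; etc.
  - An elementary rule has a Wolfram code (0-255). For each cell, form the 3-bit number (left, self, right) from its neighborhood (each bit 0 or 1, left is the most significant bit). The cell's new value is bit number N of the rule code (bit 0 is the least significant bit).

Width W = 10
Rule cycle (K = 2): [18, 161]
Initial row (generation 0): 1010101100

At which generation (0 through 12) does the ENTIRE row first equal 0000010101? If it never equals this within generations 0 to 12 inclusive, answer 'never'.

Gen 0: 1010101100
Gen 1 (rule 18): 0000000010
Gen 2 (rule 161): 1111111000
Gen 3 (rule 18): 0000000100
Gen 4 (rule 161): 1111110001
Gen 5 (rule 18): 0000001010
Gen 6 (rule 161): 1111100100
Gen 7 (rule 18): 0000011010
Gen 8 (rule 161): 1111000100
Gen 9 (rule 18): 0000101010
Gen 10 (rule 161): 1110010100
Gen 11 (rule 18): 0001100010
Gen 12 (rule 161): 1100001000

Answer: never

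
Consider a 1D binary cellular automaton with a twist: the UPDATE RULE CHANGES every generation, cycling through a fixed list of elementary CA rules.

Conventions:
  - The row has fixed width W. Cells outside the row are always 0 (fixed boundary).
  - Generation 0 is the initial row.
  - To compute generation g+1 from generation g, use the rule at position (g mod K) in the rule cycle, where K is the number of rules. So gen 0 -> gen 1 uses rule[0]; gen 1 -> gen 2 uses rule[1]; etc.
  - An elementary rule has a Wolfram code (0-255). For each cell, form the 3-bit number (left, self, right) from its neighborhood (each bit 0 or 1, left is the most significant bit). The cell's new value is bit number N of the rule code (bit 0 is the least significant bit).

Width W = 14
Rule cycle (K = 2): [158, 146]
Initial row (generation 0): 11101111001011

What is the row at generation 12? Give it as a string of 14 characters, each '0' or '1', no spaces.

Gen 0: 11101111001011
Gen 1 (rule 158): 11001110111010
Gen 2 (rule 146): 00110100010001
Gen 3 (rule 158): 01100110111011
Gen 4 (rule 146): 10011000010000
Gen 5 (rule 158): 11110100111000
Gen 6 (rule 146): 01100011010100
Gen 7 (rule 158): 11010110010110
Gen 8 (rule 146): 00000001100001
Gen 9 (rule 158): 00000011010011
Gen 10 (rule 146): 00000100001100
Gen 11 (rule 158): 00001110011010
Gen 12 (rule 146): 00010101100001

Answer: 00010101100001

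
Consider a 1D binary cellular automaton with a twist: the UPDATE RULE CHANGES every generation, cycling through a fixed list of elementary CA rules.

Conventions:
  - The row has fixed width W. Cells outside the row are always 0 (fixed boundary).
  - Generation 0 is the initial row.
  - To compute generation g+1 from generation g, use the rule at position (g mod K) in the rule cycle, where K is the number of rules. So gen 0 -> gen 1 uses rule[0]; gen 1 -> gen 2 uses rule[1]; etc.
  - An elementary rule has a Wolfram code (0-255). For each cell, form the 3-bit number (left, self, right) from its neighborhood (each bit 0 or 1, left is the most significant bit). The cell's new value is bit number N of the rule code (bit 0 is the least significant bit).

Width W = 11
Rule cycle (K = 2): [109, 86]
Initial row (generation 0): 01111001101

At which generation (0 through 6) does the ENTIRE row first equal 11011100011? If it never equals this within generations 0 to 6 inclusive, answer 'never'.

Gen 0: 01111001101
Gen 1 (rule 109): 01001001111
Gen 2 (rule 86): 11111110001
Gen 3 (rule 109): 10000010101
Gen 4 (rule 86): 11000110101
Gen 5 (rule 109): 11010111111
Gen 6 (rule 86): 01010000001

Answer: never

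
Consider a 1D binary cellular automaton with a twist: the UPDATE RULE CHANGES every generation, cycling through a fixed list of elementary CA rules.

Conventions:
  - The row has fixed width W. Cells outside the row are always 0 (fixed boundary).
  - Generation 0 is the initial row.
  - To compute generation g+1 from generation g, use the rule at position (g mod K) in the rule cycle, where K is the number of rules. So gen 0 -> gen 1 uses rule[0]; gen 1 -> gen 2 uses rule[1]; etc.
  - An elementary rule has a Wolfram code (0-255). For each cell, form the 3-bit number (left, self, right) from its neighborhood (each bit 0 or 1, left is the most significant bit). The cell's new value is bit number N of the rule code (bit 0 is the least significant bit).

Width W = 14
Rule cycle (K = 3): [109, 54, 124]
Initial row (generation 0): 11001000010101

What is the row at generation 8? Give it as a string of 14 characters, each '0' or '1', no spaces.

Answer: 11110010010011

Derivation:
Gen 0: 11001000010101
Gen 1 (rule 109): 11001011011111
Gen 2 (rule 54): 00111100100000
Gen 3 (rule 124): 00100110110000
Gen 4 (rule 109): 10100111110111
Gen 5 (rule 54): 11111000001000
Gen 6 (rule 124): 10001100001100
Gen 7 (rule 109): 10101101101101
Gen 8 (rule 54): 11110010010011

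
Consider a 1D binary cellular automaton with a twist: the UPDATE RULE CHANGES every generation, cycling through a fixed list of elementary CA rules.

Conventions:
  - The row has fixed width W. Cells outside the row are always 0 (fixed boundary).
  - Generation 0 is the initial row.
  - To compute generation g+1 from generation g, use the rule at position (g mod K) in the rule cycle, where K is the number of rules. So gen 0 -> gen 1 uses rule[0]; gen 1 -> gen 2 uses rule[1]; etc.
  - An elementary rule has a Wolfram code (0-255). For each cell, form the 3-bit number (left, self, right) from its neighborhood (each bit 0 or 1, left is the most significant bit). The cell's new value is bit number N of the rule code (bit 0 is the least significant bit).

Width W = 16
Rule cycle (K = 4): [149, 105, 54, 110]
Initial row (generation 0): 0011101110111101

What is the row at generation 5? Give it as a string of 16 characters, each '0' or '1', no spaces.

Answer: 1100000100100011

Derivation:
Gen 0: 0011101110111101
Gen 1 (rule 149): 1001000100011001
Gen 2 (rule 105): 0000010001011000
Gen 3 (rule 54): 0000111011100100
Gen 4 (rule 110): 0001101110101100
Gen 5 (rule 149): 1100000100100011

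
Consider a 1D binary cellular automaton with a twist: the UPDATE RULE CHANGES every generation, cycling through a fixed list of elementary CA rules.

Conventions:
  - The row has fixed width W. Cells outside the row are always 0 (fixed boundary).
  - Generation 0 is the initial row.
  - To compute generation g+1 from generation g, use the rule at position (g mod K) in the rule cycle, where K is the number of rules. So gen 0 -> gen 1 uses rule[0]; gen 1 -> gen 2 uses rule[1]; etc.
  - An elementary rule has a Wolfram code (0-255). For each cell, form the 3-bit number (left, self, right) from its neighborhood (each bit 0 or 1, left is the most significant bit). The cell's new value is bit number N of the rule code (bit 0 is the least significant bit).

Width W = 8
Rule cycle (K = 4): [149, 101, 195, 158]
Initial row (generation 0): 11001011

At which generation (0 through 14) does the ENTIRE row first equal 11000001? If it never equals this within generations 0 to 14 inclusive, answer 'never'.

Answer: never

Derivation:
Gen 0: 11001011
Gen 1 (rule 149): 00101000
Gen 2 (rule 101): 10111011
Gen 3 (rule 195): 00011001
Gen 4 (rule 158): 00110111
Gen 5 (rule 149): 10000010
Gen 6 (rule 101): 10111010
Gen 7 (rule 195): 00011000
Gen 8 (rule 158): 00110100
Gen 9 (rule 149): 10000111
Gen 10 (rule 101): 10110001
Gen 11 (rule 195): 00010110
Gen 12 (rule 158): 00110101
Gen 13 (rule 149): 10000101
Gen 14 (rule 101): 10110111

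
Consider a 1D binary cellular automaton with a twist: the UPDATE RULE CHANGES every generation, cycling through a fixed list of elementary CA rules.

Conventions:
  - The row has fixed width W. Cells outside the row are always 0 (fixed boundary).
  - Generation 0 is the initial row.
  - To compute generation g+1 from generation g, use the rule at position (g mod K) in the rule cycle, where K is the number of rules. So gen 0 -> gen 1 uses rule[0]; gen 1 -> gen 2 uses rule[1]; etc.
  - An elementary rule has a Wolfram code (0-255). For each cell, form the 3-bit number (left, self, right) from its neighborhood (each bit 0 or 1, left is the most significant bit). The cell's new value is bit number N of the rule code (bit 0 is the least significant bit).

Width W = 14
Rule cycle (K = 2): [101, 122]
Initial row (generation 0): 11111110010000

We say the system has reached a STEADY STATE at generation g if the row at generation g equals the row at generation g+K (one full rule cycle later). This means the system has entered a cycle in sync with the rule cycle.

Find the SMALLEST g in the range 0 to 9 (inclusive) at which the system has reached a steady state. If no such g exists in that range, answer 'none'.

Gen 0: 11111110010000
Gen 1 (rule 101): 00000010010111
Gen 2 (rule 122): 00000101101101
Gen 3 (rule 101): 11110110110111
Gen 4 (rule 122): 10011111111101
Gen 5 (rule 101): 10000000000111
Gen 6 (rule 122): 01000000001101
Gen 7 (rule 101): 01011111100111
Gen 8 (rule 122): 10110000111101
Gen 9 (rule 101): 11010110000111
Gen 10 (rule 122): 11101111001101
Gen 11 (rule 101): 00110001000111

Answer: none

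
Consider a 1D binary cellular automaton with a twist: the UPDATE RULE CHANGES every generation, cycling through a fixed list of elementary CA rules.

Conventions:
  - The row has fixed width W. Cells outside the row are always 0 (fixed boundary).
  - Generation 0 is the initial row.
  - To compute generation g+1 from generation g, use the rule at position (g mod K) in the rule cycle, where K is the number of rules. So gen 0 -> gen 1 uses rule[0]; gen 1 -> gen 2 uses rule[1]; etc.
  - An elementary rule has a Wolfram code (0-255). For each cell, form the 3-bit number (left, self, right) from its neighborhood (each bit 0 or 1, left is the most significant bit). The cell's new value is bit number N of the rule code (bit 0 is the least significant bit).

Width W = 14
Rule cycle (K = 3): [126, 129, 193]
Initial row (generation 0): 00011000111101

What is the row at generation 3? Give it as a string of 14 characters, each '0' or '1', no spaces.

Answer: 00001011111000

Derivation:
Gen 0: 00011000111101
Gen 1 (rule 126): 00111101100111
Gen 2 (rule 129): 10011000000010
Gen 3 (rule 193): 00001011111000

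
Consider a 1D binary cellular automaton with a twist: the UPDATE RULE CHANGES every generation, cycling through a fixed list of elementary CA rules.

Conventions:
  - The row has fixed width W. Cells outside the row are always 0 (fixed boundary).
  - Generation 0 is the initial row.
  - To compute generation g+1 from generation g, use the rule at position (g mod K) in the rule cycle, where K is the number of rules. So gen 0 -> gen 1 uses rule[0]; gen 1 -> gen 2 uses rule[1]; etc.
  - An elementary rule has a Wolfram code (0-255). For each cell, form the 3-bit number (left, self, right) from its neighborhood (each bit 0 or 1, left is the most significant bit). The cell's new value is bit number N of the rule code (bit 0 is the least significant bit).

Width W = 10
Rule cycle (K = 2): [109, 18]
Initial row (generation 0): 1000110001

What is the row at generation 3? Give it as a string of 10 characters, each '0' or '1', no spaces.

Answer: 1111111111

Derivation:
Gen 0: 1000110001
Gen 1 (rule 109): 1010110101
Gen 2 (rule 18): 0000000000
Gen 3 (rule 109): 1111111111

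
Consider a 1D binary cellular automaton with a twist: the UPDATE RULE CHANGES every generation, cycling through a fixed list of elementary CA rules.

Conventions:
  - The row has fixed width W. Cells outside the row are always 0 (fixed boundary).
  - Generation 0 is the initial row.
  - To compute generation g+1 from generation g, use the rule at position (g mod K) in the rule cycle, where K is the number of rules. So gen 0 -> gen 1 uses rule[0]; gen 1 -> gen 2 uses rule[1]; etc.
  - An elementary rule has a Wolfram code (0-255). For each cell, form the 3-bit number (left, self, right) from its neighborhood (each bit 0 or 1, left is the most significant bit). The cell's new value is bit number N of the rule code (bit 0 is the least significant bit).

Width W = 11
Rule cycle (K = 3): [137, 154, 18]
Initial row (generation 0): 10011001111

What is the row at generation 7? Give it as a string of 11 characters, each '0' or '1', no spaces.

Answer: 00011111100

Derivation:
Gen 0: 10011001111
Gen 1 (rule 137): 00010001110
Gen 2 (rule 154): 00101011101
Gen 3 (rule 18): 01000000000
Gen 4 (rule 137): 00011111111
Gen 5 (rule 154): 00111111110
Gen 6 (rule 18): 01000000001
Gen 7 (rule 137): 00011111100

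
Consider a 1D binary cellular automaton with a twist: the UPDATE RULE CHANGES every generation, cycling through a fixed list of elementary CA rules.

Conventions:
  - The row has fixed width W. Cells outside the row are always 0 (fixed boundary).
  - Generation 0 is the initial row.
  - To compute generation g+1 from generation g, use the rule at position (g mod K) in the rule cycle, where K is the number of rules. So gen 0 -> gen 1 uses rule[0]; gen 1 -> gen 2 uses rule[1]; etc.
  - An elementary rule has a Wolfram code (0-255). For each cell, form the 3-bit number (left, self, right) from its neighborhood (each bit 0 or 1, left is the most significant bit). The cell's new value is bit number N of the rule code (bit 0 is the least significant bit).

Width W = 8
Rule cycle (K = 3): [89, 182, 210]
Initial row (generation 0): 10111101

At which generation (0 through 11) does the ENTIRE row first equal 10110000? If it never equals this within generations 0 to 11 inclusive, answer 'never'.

Answer: never

Derivation:
Gen 0: 10111101
Gen 1 (rule 89): 00100100
Gen 2 (rule 182): 01111110
Gen 3 (rule 210): 10111111
Gen 4 (rule 89): 00100001
Gen 5 (rule 182): 01110011
Gen 6 (rule 210): 10111101
Gen 7 (rule 89): 00100100
Gen 8 (rule 182): 01111110
Gen 9 (rule 210): 10111111
Gen 10 (rule 89): 00100001
Gen 11 (rule 182): 01110011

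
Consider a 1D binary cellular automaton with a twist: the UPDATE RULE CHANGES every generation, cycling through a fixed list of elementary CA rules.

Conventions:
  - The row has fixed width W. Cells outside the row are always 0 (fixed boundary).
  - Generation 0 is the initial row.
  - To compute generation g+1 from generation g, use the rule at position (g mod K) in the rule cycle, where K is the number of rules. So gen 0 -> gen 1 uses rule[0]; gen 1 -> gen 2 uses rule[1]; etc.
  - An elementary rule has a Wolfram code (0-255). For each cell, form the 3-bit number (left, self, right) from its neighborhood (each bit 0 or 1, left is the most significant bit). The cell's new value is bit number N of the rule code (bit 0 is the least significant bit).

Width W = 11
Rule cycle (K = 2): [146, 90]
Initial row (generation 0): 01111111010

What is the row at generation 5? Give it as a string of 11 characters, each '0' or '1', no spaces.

Answer: 01000101101

Derivation:
Gen 0: 01111111010
Gen 1 (rule 146): 10111110001
Gen 2 (rule 90): 00100011010
Gen 3 (rule 146): 01010100001
Gen 4 (rule 90): 10000010010
Gen 5 (rule 146): 01000101101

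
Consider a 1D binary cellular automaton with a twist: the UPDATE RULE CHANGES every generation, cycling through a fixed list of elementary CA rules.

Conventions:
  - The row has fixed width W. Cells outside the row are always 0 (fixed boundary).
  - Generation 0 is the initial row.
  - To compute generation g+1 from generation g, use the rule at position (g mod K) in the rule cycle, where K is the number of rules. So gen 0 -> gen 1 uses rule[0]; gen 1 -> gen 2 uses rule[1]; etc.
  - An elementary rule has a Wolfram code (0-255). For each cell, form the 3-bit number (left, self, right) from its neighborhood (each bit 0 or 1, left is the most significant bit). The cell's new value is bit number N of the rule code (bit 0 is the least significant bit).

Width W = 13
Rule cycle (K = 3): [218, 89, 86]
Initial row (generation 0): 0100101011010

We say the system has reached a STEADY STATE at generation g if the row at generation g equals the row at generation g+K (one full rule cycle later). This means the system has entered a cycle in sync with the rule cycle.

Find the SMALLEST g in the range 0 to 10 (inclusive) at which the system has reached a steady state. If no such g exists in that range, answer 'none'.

Gen 0: 0100101011010
Gen 1 (rule 218): 1011000011001
Gen 2 (rule 89): 0011111011100
Gen 3 (rule 86): 0100001000110
Gen 4 (rule 218): 1010010101111
Gen 5 (rule 89): 0001000001001
Gen 6 (rule 86): 0011100011111
Gen 7 (rule 218): 0111110111111
Gen 8 (rule 89): 0100010100001
Gen 9 (rule 86): 1110110110011
Gen 10 (rule 218): 1110110111111
Gen 11 (rule 89): 1010110100001
Gen 12 (rule 86): 1010010110011
Gen 13 (rule 218): 0001100111111

Answer: none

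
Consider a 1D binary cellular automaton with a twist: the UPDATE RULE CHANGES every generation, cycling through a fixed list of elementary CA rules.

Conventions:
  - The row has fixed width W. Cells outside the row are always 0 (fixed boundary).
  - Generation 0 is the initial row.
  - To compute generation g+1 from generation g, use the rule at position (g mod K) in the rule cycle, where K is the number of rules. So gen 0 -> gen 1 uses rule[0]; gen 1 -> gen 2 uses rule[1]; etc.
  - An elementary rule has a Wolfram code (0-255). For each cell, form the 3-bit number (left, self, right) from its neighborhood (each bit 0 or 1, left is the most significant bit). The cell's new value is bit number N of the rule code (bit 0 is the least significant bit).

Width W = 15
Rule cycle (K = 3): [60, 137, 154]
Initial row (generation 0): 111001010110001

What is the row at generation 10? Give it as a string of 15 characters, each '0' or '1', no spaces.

Gen 0: 111001010110001
Gen 1 (rule 60): 100101111101001
Gen 2 (rule 137): 000001111000000
Gen 3 (rule 154): 000011110100000
Gen 4 (rule 60): 000010001110000
Gen 5 (rule 137): 111000101100111
Gen 6 (rule 154): 110101001011110
Gen 7 (rule 60): 101111101110001
Gen 8 (rule 137): 001111001100100
Gen 9 (rule 154): 011110111011010
Gen 10 (rule 60): 010001100110111

Answer: 010001100110111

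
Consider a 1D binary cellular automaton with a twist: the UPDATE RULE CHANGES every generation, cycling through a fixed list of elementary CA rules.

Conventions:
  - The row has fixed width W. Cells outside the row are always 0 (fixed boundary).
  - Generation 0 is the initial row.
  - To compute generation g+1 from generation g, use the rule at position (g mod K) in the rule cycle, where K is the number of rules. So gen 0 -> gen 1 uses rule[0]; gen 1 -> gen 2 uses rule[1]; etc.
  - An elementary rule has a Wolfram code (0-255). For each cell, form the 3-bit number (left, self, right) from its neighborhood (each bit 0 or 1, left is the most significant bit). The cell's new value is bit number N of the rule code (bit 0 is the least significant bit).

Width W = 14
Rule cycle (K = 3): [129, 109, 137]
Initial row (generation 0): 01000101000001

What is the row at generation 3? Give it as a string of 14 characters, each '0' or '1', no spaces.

Gen 0: 01000101000001
Gen 1 (rule 129): 00010000011100
Gen 2 (rule 109): 11010111010101
Gen 3 (rule 137): 10000110000000

Answer: 10000110000000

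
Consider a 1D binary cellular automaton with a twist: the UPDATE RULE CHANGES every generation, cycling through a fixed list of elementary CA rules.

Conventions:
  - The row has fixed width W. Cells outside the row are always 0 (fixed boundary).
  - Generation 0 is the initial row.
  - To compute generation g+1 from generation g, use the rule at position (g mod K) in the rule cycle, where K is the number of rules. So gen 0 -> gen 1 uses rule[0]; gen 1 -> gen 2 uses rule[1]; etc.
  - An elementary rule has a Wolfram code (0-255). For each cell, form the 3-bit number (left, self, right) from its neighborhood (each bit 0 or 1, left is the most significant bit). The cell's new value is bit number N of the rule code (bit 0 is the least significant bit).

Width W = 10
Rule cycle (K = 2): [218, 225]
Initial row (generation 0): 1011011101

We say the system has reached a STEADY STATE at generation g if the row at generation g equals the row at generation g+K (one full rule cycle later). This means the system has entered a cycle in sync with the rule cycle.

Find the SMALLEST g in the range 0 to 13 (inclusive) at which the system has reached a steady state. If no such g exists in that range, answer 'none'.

Gen 0: 1011011101
Gen 1 (rule 218): 0011011100
Gen 2 (rule 225): 1001101101
Gen 3 (rule 218): 0111101100
Gen 4 (rule 225): 0011110101
Gen 5 (rule 218): 0111110000
Gen 6 (rule 225): 0011110111
Gen 7 (rule 218): 0111110111
Gen 8 (rule 225): 0011111011
Gen 9 (rule 218): 0111111011
Gen 10 (rule 225): 0011111101
Gen 11 (rule 218): 0111111100
Gen 12 (rule 225): 0011111101
Gen 13 (rule 218): 0111111100
Gen 14 (rule 225): 0011111101
Gen 15 (rule 218): 0111111100

Answer: 10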